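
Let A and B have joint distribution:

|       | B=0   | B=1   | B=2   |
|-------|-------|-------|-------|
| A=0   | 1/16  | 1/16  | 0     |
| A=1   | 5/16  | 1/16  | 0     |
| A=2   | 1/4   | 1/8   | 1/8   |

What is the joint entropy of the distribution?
H(A,B) = -Σ P(A,B) log₂ P(A,B), summed over the non-zero cells:
H(A,B) = -[(1/16)·log₂(1/16) + (1/16)·log₂(1/16) + (5/16)·log₂(5/16) + (1/16)·log₂(1/16) + (1/4)·log₂(1/4) + (1/8)·log₂(1/8) + (1/8)·log₂(1/8)]
  = 0.2500 + 0.2500 + 0.5244 + 0.2500 + 0.5000 + 0.3750 + 0.3750
  = 2.5244 bits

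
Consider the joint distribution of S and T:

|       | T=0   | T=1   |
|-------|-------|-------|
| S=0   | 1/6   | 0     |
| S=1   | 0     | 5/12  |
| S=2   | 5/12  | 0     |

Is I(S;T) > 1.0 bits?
Marginal P(S) (row sums):
  P(S=0) = 1/6 + 0 = 1/6
  P(S=1) = 0 + 5/12 = 5/12
  P(S=2) = 5/12 + 0 = 5/12
Marginal P(T) (column sums):
  P(T=0) = 1/6 + 0 + 5/12 = 7/12
  P(T=1) = 0 + 5/12 + 0 = 5/12

H(S) = -[(1/6)·log₂(1/6) + (5/12)·log₂(5/12) + (5/12)·log₂(5/12)]
  = 0.4308 + 0.5263 + 0.5263
  = 1.4834 bits
H(T) = -[(7/12)·log₂(7/12) + (5/12)·log₂(5/12)]
  = 0.4536 + 0.5263
  = 0.9799 bits
H(S,T) = -[(1/6)·log₂(1/6) + (5/12)·log₂(5/12) + (5/12)·log₂(5/12)]
  = 0.4308 + 0.5263 + 0.5263
  = 1.4834 bits

I(S;T) = H(S) + H(T) - H(S,T)
  = 1.4834 + 0.9799 - 1.4834
  = 0.9799 bits

No. I(S;T) = 0.9799 bits, which is ≤ 1.0 bits.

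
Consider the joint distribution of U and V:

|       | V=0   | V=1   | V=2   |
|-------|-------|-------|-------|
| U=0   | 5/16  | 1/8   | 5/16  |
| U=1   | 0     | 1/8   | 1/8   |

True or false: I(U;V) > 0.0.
Marginal P(U) (row sums):
  P(U=0) = 5/16 + 1/8 + 5/16 = 3/4
  P(U=1) = 0 + 1/8 + 1/8 = 1/4
Marginal P(V) (column sums):
  P(V=0) = 5/16 + 0 = 5/16
  P(V=1) = 1/8 + 1/8 = 1/4
  P(V=2) = 5/16 + 1/8 = 7/16

H(U) = -[(3/4)·log₂(3/4) + (1/4)·log₂(1/4)]
  = 0.3113 + 0.5000
  = 0.8113 bits
H(V) = -[(5/16)·log₂(5/16) + (1/4)·log₂(1/4) + (7/16)·log₂(7/16)]
  = 0.5244 + 0.5000 + 0.5218
  = 1.5462 bits
H(U,V) = -[(5/16)·log₂(5/16) + (1/8)·log₂(1/8) + (5/16)·log₂(5/16) + (1/8)·log₂(1/8) + (1/8)·log₂(1/8)]
  = 0.5244 + 0.3750 + 0.5244 + 0.3750 + 0.3750
  = 2.1738 bits

I(U;V) = H(U) + H(V) - H(U,V)
  = 0.8113 + 1.5462 - 2.1738
  = 0.1837 bits

True. I(U;V) = 0.1837 bits, which is > 0.0 bits.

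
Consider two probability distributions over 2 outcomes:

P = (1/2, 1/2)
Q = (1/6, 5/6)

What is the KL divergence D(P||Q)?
D(P||Q) = Σ P(i) log₂(P(i)/Q(i))
  i=0: (1/2) × log₂((1/2)/(1/6)) = (1/2) × log₂(3) = 0.7925
  i=1: (1/2) × log₂((1/2)/(5/6)) = (1/2) × log₂(3/5) = -0.3685
D(P||Q) = 0.7925 - 0.3685
  = 0.4240 bits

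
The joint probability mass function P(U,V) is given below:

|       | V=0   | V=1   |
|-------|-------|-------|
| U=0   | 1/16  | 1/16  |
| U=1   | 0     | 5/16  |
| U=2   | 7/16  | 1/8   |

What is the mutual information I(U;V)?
Marginal P(U) (row sums):
  P(U=0) = 1/16 + 1/16 = 1/8
  P(U=1) = 0 + 5/16 = 5/16
  P(U=2) = 7/16 + 1/8 = 9/16
Marginal P(V) (column sums):
  P(V=0) = 1/16 + 0 + 7/16 = 1/2
  P(V=1) = 1/16 + 5/16 + 1/8 = 1/2

H(U) = -[(1/8)·log₂(1/8) + (5/16)·log₂(5/16) + (9/16)·log₂(9/16)]
  = 0.3750 + 0.5244 + 0.4669
  = 1.3663 bits
H(V) = -[(1/2)·log₂(1/2) + (1/2)·log₂(1/2)]
  = 0.5000 + 0.5000
  = 1.0000 bits
H(U,V) = -[(1/16)·log₂(1/16) + (1/16)·log₂(1/16) + (5/16)·log₂(5/16) + (7/16)·log₂(7/16) + (1/8)·log₂(1/8)]
  = 0.2500 + 0.2500 + 0.5244 + 0.5218 + 0.3750
  = 1.9212 bits

I(U;V) = H(U) + H(V) - H(U,V)
  = 1.3663 + 1.0000 - 1.9212
  = 0.4451 bits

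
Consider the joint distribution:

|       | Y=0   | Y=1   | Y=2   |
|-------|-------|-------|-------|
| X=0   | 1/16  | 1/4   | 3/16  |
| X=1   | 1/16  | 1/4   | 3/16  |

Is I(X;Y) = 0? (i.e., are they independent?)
Marginal P(X) (row sums):
  P(X=0) = 1/16 + 1/4 + 3/16 = 1/2
  P(X=1) = 1/16 + 1/4 + 3/16 = 1/2
Marginal P(Y) (column sums):
  P(Y=0) = 1/16 + 1/16 = 1/8
  P(Y=1) = 1/4 + 1/4 = 1/2
  P(Y=2) = 3/16 + 3/16 = 3/8

X and Y are independent iff P(X=i,Y=j) = P(X=i)·P(Y=j) for every cell.
  P(X=0)·P(Y=0) = 1/2 × 1/8 = 1/16 = P(X=0,Y=0) ✓
  P(X=0)·P(Y=1) = 1/2 × 1/2 = 1/4 = P(X=0,Y=1) ✓
  P(X=0)·P(Y=2) = 1/2 × 3/8 = 3/16 = P(X=0,Y=2) ✓
  P(X=1)·P(Y=0) = 1/2 × 1/8 = 1/16 = P(X=1,Y=0) ✓
  P(X=1)·P(Y=1) = 1/2 × 1/2 = 1/4 = P(X=1,Y=1) ✓
  P(X=1)·P(Y=2) = 1/2 × 3/8 = 3/16 = P(X=1,Y=2) ✓

Yes, X and Y are independent: every cell factors, so I(X;Y) = 0 bits.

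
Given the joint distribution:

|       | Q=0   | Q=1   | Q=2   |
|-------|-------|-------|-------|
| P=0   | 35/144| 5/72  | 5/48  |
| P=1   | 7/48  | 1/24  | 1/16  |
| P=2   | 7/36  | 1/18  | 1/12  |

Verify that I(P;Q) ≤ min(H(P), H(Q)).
Marginal P(P) (row sums):
  P(P=0) = 35/144 + 5/72 + 5/48 = 5/12
  P(P=1) = 7/48 + 1/24 + 1/16 = 1/4
  P(P=2) = 7/36 + 1/18 + 1/12 = 1/3
Marginal P(Q) (column sums):
  P(Q=0) = 35/144 + 7/48 + 7/36 = 7/12
  P(Q=1) = 5/72 + 1/24 + 1/18 = 1/6
  P(Q=2) = 5/48 + 1/16 + 1/12 = 1/4

H(P) = -[(5/12)·log₂(5/12) + (1/4)·log₂(1/4) + (1/3)·log₂(1/3)]
  = 0.5263 + 0.5000 + 0.5283
  = 1.5546 bits
H(Q) = -[(7/12)·log₂(7/12) + (1/6)·log₂(1/6) + (1/4)·log₂(1/4)]
  = 0.4536 + 0.4308 + 0.5000
  = 1.3844 bits
H(P,Q) = -[(35/144)·log₂(35/144) + (5/72)·log₂(5/72) + (5/48)·log₂(5/48) + (7/48)·log₂(7/48) + (1/24)·log₂(1/24) + (1/16)·log₂(1/16) + (7/36)·log₂(7/36) + (1/18)·log₂(1/18) + (1/12)·log₂(1/12)]
  = 0.4960 + 0.2672 + 0.3399 + 0.4051 + 0.1910 + 0.2500 + 0.4594 + 0.2317 + 0.2987
  = 2.9390 bits

I(P;Q) = H(P) + H(Q) - H(P,Q)
  = 1.5546 + 1.3844 - 2.9390
  = 0.0000 bits

min(H(P), H(Q)) = min(1.5546, 1.3844) = 1.3844 bits
Since 0.0000 ≤ 1.3844, the bound is satisfied ✓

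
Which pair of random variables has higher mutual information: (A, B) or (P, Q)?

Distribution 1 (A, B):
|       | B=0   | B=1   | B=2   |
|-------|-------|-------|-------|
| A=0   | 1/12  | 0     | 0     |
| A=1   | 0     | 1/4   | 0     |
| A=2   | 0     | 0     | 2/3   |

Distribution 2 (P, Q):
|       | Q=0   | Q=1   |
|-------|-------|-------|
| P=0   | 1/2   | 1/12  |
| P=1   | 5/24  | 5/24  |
Distribution 1 (A, B):
Marginal P(A) (row sums):
  P(A=0) = 1/12 + 0 + 0 = 1/12
  P(A=1) = 0 + 1/4 + 0 = 1/4
  P(A=2) = 0 + 0 + 2/3 = 2/3
Marginal P(B) (column sums):
  P(B=0) = 1/12 + 0 + 0 = 1/12
  P(B=1) = 0 + 1/4 + 0 = 1/4
  P(B=2) = 0 + 0 + 2/3 = 2/3

H(A) = -[(1/12)·log₂(1/12) + (1/4)·log₂(1/4) + (2/3)·log₂(2/3)]
  = 0.2987 + 0.5000 + 0.3900
  = 1.1887 bits
H(B) = -[(1/12)·log₂(1/12) + (1/4)·log₂(1/4) + (2/3)·log₂(2/3)]
  = 0.2987 + 0.5000 + 0.3900
  = 1.1887 bits
H(A,B) = -[(1/12)·log₂(1/12) + (1/4)·log₂(1/4) + (2/3)·log₂(2/3)]
  = 0.2987 + 0.5000 + 0.3900
  = 1.1887 bits

I(A;B) = H(A) + H(B) - H(A,B)
  = 1.1887 + 1.1887 - 1.1887
  = 1.1887 bits

Distribution 2 (P, Q):
Marginal P(P) (row sums):
  P(P=0) = 1/2 + 1/12 = 7/12
  P(P=1) = 5/24 + 5/24 = 5/12
Marginal P(Q) (column sums):
  P(Q=0) = 1/2 + 5/24 = 17/24
  P(Q=1) = 1/12 + 5/24 = 7/24

H(P) = -[(7/12)·log₂(7/12) + (5/12)·log₂(5/12)]
  = 0.4536 + 0.5263
  = 0.9799 bits
H(Q) = -[(17/24)·log₂(17/24) + (7/24)·log₂(7/24)]
  = 0.3524 + 0.5185
  = 0.8709 bits
H(P,Q) = -[(1/2)·log₂(1/2) + (1/12)·log₂(1/12) + (5/24)·log₂(5/24) + (5/24)·log₂(5/24)]
  = 0.5000 + 0.2987 + 0.4715 + 0.4715
  = 1.7417 bits

I(P;Q) = H(P) + H(Q) - H(P,Q)
  = 0.9799 + 0.8709 - 1.7417
  = 0.1091 bits

I(A;B) = 1.1887 bits > I(P;Q) = 0.1091 bits, so (A, B) has the higher mutual information (stronger dependence).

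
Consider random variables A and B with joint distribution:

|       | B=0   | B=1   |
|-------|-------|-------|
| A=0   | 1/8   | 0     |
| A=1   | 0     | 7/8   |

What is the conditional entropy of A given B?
Marginal P(B) (column sums):
  P(B=0) = 1/8 + 0 = 1/8
  P(B=1) = 0 + 7/8 = 7/8

H(A|B) = -Σ P(A,B)·log₂ P(A|B), where P(A|B) = P(A,B) / P(B)
  (cells with P(A,B) = 0 contribute 0)
  (A=0,B=0): P(A|B) = (1/8)/(1/8) = 1;  -(1/8)·log₂(1) = 0.0000
  (A=1,B=1): P(A|B) = (7/8)/(7/8) = 1;  -(7/8)·log₂(1) = 0.0000
H(A|B) = 0.0000 + 0.0000
  = 0.0000 bits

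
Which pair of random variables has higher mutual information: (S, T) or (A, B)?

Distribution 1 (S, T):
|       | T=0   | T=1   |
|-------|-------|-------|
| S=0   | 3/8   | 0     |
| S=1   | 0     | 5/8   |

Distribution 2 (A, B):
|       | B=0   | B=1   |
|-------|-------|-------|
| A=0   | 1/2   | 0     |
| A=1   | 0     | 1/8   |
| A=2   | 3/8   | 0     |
Distribution 1 (S, T):
Marginal P(S) (row sums):
  P(S=0) = 3/8 + 0 = 3/8
  P(S=1) = 0 + 5/8 = 5/8
Marginal P(T) (column sums):
  P(T=0) = 3/8 + 0 = 3/8
  P(T=1) = 0 + 5/8 = 5/8

H(S) = -[(3/8)·log₂(3/8) + (5/8)·log₂(5/8)]
  = 0.5306 + 0.4238
  = 0.9544 bits
H(T) = -[(3/8)·log₂(3/8) + (5/8)·log₂(5/8)]
  = 0.5306 + 0.4238
  = 0.9544 bits
H(S,T) = -[(3/8)·log₂(3/8) + (5/8)·log₂(5/8)]
  = 0.5306 + 0.4238
  = 0.9544 bits

I(S;T) = H(S) + H(T) - H(S,T)
  = 0.9544 + 0.9544 - 0.9544
  = 0.9544 bits

Distribution 2 (A, B):
Marginal P(A) (row sums):
  P(A=0) = 1/2 + 0 = 1/2
  P(A=1) = 0 + 1/8 = 1/8
  P(A=2) = 3/8 + 0 = 3/8
Marginal P(B) (column sums):
  P(B=0) = 1/2 + 0 + 3/8 = 7/8
  P(B=1) = 0 + 1/8 + 0 = 1/8

H(A) = -[(1/2)·log₂(1/2) + (1/8)·log₂(1/8) + (3/8)·log₂(3/8)]
  = 0.5000 + 0.3750 + 0.5306
  = 1.4056 bits
H(B) = -[(7/8)·log₂(7/8) + (1/8)·log₂(1/8)]
  = 0.1686 + 0.3750
  = 0.5436 bits
H(A,B) = -[(1/2)·log₂(1/2) + (1/8)·log₂(1/8) + (3/8)·log₂(3/8)]
  = 0.5000 + 0.3750 + 0.5306
  = 1.4056 bits

I(A;B) = H(A) + H(B) - H(A,B)
  = 1.4056 + 0.5436 - 1.4056
  = 0.5436 bits

I(S;T) = 0.9544 bits > I(A;B) = 0.5436 bits, so (S, T) has the higher mutual information (stronger dependence).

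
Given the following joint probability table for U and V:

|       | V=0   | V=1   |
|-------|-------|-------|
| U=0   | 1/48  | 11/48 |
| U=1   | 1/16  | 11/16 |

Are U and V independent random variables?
Marginal P(U) (row sums):
  P(U=0) = 1/48 + 11/48 = 1/4
  P(U=1) = 1/16 + 11/16 = 3/4
Marginal P(V) (column sums):
  P(V=0) = 1/48 + 1/16 = 1/12
  P(V=1) = 11/48 + 11/16 = 11/12

U and V are independent iff P(U=i,V=j) = P(U=i)·P(V=j) for every cell.
  P(U=0)·P(V=0) = 1/4 × 1/12 = 1/48 = P(U=0,V=0) ✓
  P(U=0)·P(V=1) = 1/4 × 11/12 = 11/48 = P(U=0,V=1) ✓
  P(U=1)·P(V=0) = 3/4 × 1/12 = 1/16 = P(U=1,V=0) ✓
  P(U=1)·P(V=1) = 3/4 × 11/12 = 11/16 = P(U=1,V=1) ✓

Yes, U and V are independent: every cell factors, so I(U;V) = 0 bits.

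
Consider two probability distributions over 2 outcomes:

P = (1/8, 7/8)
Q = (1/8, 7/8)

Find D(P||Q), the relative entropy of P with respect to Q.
D(P||Q) = Σ P(i) log₂(P(i)/Q(i))
  i=0: (1/8) × log₂((1/8)/(1/8)) = (1/8) × log₂(1) = 0.0000
  i=1: (7/8) × log₂((7/8)/(7/8)) = (7/8) × log₂(1) = 0.0000
D(P||Q) = 0.0000 + 0.0000
  = 0.0000 bits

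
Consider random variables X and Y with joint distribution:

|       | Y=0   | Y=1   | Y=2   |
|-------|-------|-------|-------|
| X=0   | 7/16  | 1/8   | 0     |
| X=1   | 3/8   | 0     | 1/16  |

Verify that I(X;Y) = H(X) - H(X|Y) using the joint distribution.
Left side, from I(X;Y) = H(X) + H(Y) - H(X,Y):
Marginal P(X) (row sums):
  P(X=0) = 7/16 + 1/8 + 0 = 9/16
  P(X=1) = 3/8 + 0 + 1/16 = 7/16
Marginal P(Y) (column sums):
  P(Y=0) = 7/16 + 3/8 = 13/16
  P(Y=1) = 1/8 + 0 = 1/8
  P(Y=2) = 0 + 1/16 = 1/16

H(X) = -[(9/16)·log₂(9/16) + (7/16)·log₂(7/16)]
  = 0.4669 + 0.5218
  = 0.9887 bits
H(Y) = -[(13/16)·log₂(13/16) + (1/8)·log₂(1/8) + (1/16)·log₂(1/16)]
  = 0.2434 + 0.3750 + 0.2500
  = 0.8684 bits
H(X,Y) = -[(7/16)·log₂(7/16) + (1/8)·log₂(1/8) + (3/8)·log₂(3/8) + (1/16)·log₂(1/16)]
  = 0.5218 + 0.3750 + 0.5306 + 0.2500
  = 1.6774 bits

I(X;Y) = H(X) + H(Y) - H(X,Y)
  = 0.9887 + 0.8684 - 1.6774
  = 0.1797 bits

Right side, with H(X|Y) computed directly from the conditional probabilities:
H(X|Y) = -Σ P(X,Y)·log₂ P(X|Y), where P(X|Y) = P(X,Y) / P(Y)
  (cells with P(X,Y) = 0 contribute 0)
  (X=0,Y=0): P(X|Y) = (7/16)/(13/16) = 7/13;  -(7/16)·log₂(7/13) = 0.3907
  (X=0,Y=1): P(X|Y) = (1/8)/(1/8) = 1;  -(1/8)·log₂(1) = 0.0000
  (X=1,Y=0): P(X|Y) = (3/8)/(13/16) = 6/13;  -(3/8)·log₂(6/13) = 0.4183
  (X=1,Y=2): P(X|Y) = (1/16)/(1/16) = 1;  -(1/16)·log₂(1) = 0.0000
H(X|Y) = 0.3907 + 0.0000 + 0.4183 + 0.0000
  = 0.8090 bits
H(X) - H(X|Y) = 0.9887 - 0.8090 = 0.1797 bits

Both sides equal 0.1797 bits, so I(X;Y) = H(X) - H(X|Y) ✓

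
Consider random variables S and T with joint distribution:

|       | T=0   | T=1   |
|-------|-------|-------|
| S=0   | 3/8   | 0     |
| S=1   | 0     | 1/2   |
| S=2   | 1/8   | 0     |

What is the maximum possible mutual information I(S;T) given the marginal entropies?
The upper bound on mutual information is I(S;T) ≤ min(H(S), H(T)).

Marginal P(S) (row sums):
  P(S=0) = 3/8 + 0 = 3/8
  P(S=1) = 0 + 1/2 = 1/2
  P(S=2) = 1/8 + 0 = 1/8
Marginal P(T) (column sums):
  P(T=0) = 3/8 + 0 + 1/8 = 1/2
  P(T=1) = 0 + 1/2 + 0 = 1/2

H(S) = -[(3/8)·log₂(3/8) + (1/2)·log₂(1/2) + (1/8)·log₂(1/8)]
  = 0.5306 + 0.5000 + 0.3750
  = 1.4056 bits
H(T) = -[(1/2)·log₂(1/2) + (1/2)·log₂(1/2)]
  = 0.5000 + 0.5000
  = 1.0000 bits

Maximum possible I(S;T) = min(1.4056, 1.0000) = 1.0000 bits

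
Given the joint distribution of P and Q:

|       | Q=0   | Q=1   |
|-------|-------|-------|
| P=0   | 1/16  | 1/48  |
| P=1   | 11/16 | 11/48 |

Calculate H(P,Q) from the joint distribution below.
H(P,Q) = -Σ P(P,Q) log₂ P(P,Q), summed over the non-zero cells:
H(P,Q) = -[(1/16)·log₂(1/16) + (1/48)·log₂(1/48) + (11/16)·log₂(11/16) + (11/48)·log₂(11/48)]
  = 0.2500 + 0.1164 + 0.3716 + 0.4871
  = 1.2251 bits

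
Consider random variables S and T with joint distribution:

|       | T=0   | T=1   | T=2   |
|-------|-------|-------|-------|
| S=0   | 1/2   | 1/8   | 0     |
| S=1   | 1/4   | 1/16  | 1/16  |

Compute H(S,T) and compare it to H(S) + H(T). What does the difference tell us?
Marginal P(S) (row sums):
  P(S=0) = 1/2 + 1/8 + 0 = 5/8
  P(S=1) = 1/4 + 1/16 + 1/16 = 3/8
Marginal P(T) (column sums):
  P(T=0) = 1/2 + 1/4 = 3/4
  P(T=1) = 1/8 + 1/16 = 3/16
  P(T=2) = 0 + 1/16 = 1/16

H(S,T) = -[(1/2)·log₂(1/2) + (1/8)·log₂(1/8) + (1/4)·log₂(1/4) + (1/16)·log₂(1/16) + (1/16)·log₂(1/16)]
  = 0.5000 + 0.3750 + 0.5000 + 0.2500 + 0.2500
  = 1.8750 bits
H(S) = -[(5/8)·log₂(5/8) + (3/8)·log₂(3/8)]
  = 0.4238 + 0.5306
  = 0.9544 bits
H(T) = -[(3/4)·log₂(3/4) + (3/16)·log₂(3/16) + (1/16)·log₂(1/16)]
  = 0.3113 + 0.4528 + 0.2500
  = 1.0141 bits

H(S) + H(T) = 0.9544 + 1.0141 = 1.9685 bits
Difference: H(S) + H(T) - H(S,T) = 1.9685 - 1.8750 = 0.0935 bits = I(S;T)

The difference is the mutual information; it is positive here, so S and T are dependent (knowing one reduces uncertainty about the other by 0.0935 bits).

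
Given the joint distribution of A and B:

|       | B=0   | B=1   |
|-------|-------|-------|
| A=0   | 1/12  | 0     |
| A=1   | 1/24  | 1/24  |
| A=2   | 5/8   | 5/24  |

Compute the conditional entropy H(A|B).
Marginal P(B) (column sums):
  P(B=0) = 1/12 + 1/24 + 5/8 = 3/4
  P(B=1) = 0 + 1/24 + 5/24 = 1/4

H(A|B) = -Σ P(A,B)·log₂ P(A|B), where P(A|B) = P(A,B) / P(B)
  (cells with P(A,B) = 0 contribute 0)
  (A=0,B=0): P(A|B) = (1/12)/(3/4) = 1/9;  -(1/12)·log₂(1/9) = 0.2642
  (A=1,B=0): P(A|B) = (1/24)/(3/4) = 1/18;  -(1/24)·log₂(1/18) = 0.1737
  (A=1,B=1): P(A|B) = (1/24)/(1/4) = 1/6;  -(1/24)·log₂(1/6) = 0.1077
  (A=2,B=0): P(A|B) = (5/8)/(3/4) = 5/6;  -(5/8)·log₂(5/6) = 0.1644
  (A=2,B=1): P(A|B) = (5/24)/(1/4) = 5/6;  -(5/24)·log₂(5/6) = 0.0548
H(A|B) = 0.2642 + 0.1737 + 0.1077 + 0.1644 + 0.0548
  = 0.7648 bits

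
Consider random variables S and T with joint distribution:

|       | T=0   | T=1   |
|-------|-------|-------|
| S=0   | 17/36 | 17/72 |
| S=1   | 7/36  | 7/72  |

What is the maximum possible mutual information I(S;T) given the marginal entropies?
The upper bound on mutual information is I(S;T) ≤ min(H(S), H(T)).

Marginal P(S) (row sums):
  P(S=0) = 17/36 + 17/72 = 17/24
  P(S=1) = 7/36 + 7/72 = 7/24
Marginal P(T) (column sums):
  P(T=0) = 17/36 + 7/36 = 2/3
  P(T=1) = 17/72 + 7/72 = 1/3

H(S) = -[(17/24)·log₂(17/24) + (7/24)·log₂(7/24)]
  = 0.3524 + 0.5185
  = 0.8709 bits
H(T) = -[(2/3)·log₂(2/3) + (1/3)·log₂(1/3)]
  = 0.3900 + 0.5283
  = 0.9183 bits

Maximum possible I(S;T) = min(0.8709, 0.9183) = 0.8709 bits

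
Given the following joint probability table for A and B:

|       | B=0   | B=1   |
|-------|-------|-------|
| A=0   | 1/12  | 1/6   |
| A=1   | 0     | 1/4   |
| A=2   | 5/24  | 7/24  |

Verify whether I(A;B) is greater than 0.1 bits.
Marginal P(A) (row sums):
  P(A=0) = 1/12 + 1/6 = 1/4
  P(A=1) = 0 + 1/4 = 1/4
  P(A=2) = 5/24 + 7/24 = 1/2
Marginal P(B) (column sums):
  P(B=0) = 1/12 + 0 + 5/24 = 7/24
  P(B=1) = 1/6 + 1/4 + 7/24 = 17/24

H(A) = -[(1/4)·log₂(1/4) + (1/4)·log₂(1/4) + (1/2)·log₂(1/2)]
  = 0.5000 + 0.5000 + 0.5000
  = 1.5000 bits
H(B) = -[(7/24)·log₂(7/24) + (17/24)·log₂(17/24)]
  = 0.5185 + 0.3524
  = 0.8709 bits
H(A,B) = -[(1/12)·log₂(1/12) + (1/6)·log₂(1/6) + (1/4)·log₂(1/4) + (5/24)·log₂(5/24) + (7/24)·log₂(7/24)]
  = 0.2987 + 0.4308 + 0.5000 + 0.4715 + 0.5185
  = 2.2195 bits

I(A;B) = H(A) + H(B) - H(A,B)
  = 1.5000 + 0.8709 - 2.2195
  = 0.1514 bits

Yes. I(A;B) = 0.1514 bits, which is > 0.1 bits.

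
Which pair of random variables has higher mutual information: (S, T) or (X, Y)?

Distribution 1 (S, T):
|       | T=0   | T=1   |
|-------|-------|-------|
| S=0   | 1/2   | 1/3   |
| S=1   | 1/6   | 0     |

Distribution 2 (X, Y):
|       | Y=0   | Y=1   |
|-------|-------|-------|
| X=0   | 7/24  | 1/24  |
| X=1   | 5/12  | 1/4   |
Distribution 1 (S, T):
Marginal P(S) (row sums):
  P(S=0) = 1/2 + 1/3 = 5/6
  P(S=1) = 1/6 + 0 = 1/6
Marginal P(T) (column sums):
  P(T=0) = 1/2 + 1/6 = 2/3
  P(T=1) = 1/3 + 0 = 1/3

H(S) = -[(5/6)·log₂(5/6) + (1/6)·log₂(1/6)]
  = 0.2192 + 0.4308
  = 0.6500 bits
H(T) = -[(2/3)·log₂(2/3) + (1/3)·log₂(1/3)]
  = 0.3900 + 0.5283
  = 0.9183 bits
H(S,T) = -[(1/2)·log₂(1/2) + (1/3)·log₂(1/3) + (1/6)·log₂(1/6)]
  = 0.5000 + 0.5283 + 0.4308
  = 1.4591 bits

I(S;T) = H(S) + H(T) - H(S,T)
  = 0.6500 + 0.9183 - 1.4591
  = 0.1092 bits

Distribution 2 (X, Y):
Marginal P(X) (row sums):
  P(X=0) = 7/24 + 1/24 = 1/3
  P(X=1) = 5/12 + 1/4 = 2/3
Marginal P(Y) (column sums):
  P(Y=0) = 7/24 + 5/12 = 17/24
  P(Y=1) = 1/24 + 1/4 = 7/24

H(X) = -[(1/3)·log₂(1/3) + (2/3)·log₂(2/3)]
  = 0.5283 + 0.3900
  = 0.9183 bits
H(Y) = -[(17/24)·log₂(17/24) + (7/24)·log₂(7/24)]
  = 0.3524 + 0.5185
  = 0.8709 bits
H(X,Y) = -[(7/24)·log₂(7/24) + (1/24)·log₂(1/24) + (5/12)·log₂(5/12) + (1/4)·log₂(1/4)]
  = 0.5185 + 0.1910 + 0.5263 + 0.5000
  = 1.7358 bits

I(X;Y) = H(X) + H(Y) - H(X,Y)
  = 0.9183 + 0.8709 - 1.7358
  = 0.0534 bits

I(S;T) = 0.1092 bits > I(X;Y) = 0.0534 bits, so (S, T) has the higher mutual information (stronger dependence).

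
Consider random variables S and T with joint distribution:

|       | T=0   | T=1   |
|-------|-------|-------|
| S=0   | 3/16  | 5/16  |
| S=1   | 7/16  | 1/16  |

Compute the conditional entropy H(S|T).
Marginal P(T) (column sums):
  P(T=0) = 3/16 + 7/16 = 5/8
  P(T=1) = 5/16 + 1/16 = 3/8

H(S|T) = -Σ P(S,T)·log₂ P(S|T), where P(S|T) = P(S,T) / P(T)
  (S=0,T=0): P(S|T) = (3/16)/(5/8) = 3/10;  -(3/16)·log₂(3/10) = 0.3257
  (S=0,T=1): P(S|T) = (5/16)/(3/8) = 5/6;  -(5/16)·log₂(5/6) = 0.0822
  (S=1,T=0): P(S|T) = (7/16)/(5/8) = 7/10;  -(7/16)·log₂(7/10) = 0.2251
  (S=1,T=1): P(S|T) = (1/16)/(3/8) = 1/6;  -(1/16)·log₂(1/6) = 0.1616
H(S|T) = 0.3257 + 0.0822 + 0.2251 + 0.1616
  = 0.7946 bits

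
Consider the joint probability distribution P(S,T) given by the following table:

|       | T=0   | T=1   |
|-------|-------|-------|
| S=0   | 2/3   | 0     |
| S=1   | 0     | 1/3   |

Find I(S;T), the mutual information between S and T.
Marginal P(S) (row sums):
  P(S=0) = 2/3 + 0 = 2/3
  P(S=1) = 0 + 1/3 = 1/3
Marginal P(T) (column sums):
  P(T=0) = 2/3 + 0 = 2/3
  P(T=1) = 0 + 1/3 = 1/3

H(S) = -[(2/3)·log₂(2/3) + (1/3)·log₂(1/3)]
  = 0.3900 + 0.5283
  = 0.9183 bits
H(T) = -[(2/3)·log₂(2/3) + (1/3)·log₂(1/3)]
  = 0.3900 + 0.5283
  = 0.9183 bits
H(S,T) = -[(2/3)·log₂(2/3) + (1/3)·log₂(1/3)]
  = 0.3900 + 0.5283
  = 0.9183 bits

I(S;T) = H(S) + H(T) - H(S,T)
  = 0.9183 + 0.9183 - 0.9183
  = 0.9183 bits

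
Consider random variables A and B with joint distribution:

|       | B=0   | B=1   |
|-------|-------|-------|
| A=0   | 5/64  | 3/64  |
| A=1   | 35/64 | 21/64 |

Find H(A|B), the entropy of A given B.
Marginal P(B) (column sums):
  P(B=0) = 5/64 + 35/64 = 5/8
  P(B=1) = 3/64 + 21/64 = 3/8

H(A|B) = -Σ P(A,B)·log₂ P(A|B), where P(A|B) = P(A,B) / P(B)
  (A=0,B=0): P(A|B) = (5/64)/(5/8) = 1/8;  -(5/64)·log₂(1/8) = 0.2344
  (A=0,B=1): P(A|B) = (3/64)/(3/8) = 1/8;  -(3/64)·log₂(1/8) = 0.1406
  (A=1,B=0): P(A|B) = (35/64)/(5/8) = 7/8;  -(35/64)·log₂(7/8) = 0.1054
  (A=1,B=1): P(A|B) = (21/64)/(3/8) = 7/8;  -(21/64)·log₂(7/8) = 0.0632
H(A|B) = 0.2344 + 0.1406 + 0.1054 + 0.0632
  = 0.5436 bits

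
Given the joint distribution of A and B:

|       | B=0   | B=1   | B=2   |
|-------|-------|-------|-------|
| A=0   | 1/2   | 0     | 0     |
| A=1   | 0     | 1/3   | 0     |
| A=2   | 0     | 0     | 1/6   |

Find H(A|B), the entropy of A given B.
Marginal P(B) (column sums):
  P(B=0) = 1/2 + 0 + 0 = 1/2
  P(B=1) = 0 + 1/3 + 0 = 1/3
  P(B=2) = 0 + 0 + 1/6 = 1/6

H(A|B) = -Σ P(A,B)·log₂ P(A|B), where P(A|B) = P(A,B) / P(B)
  (cells with P(A,B) = 0 contribute 0)
  (A=0,B=0): P(A|B) = (1/2)/(1/2) = 1;  -(1/2)·log₂(1) = 0.0000
  (A=1,B=1): P(A|B) = (1/3)/(1/3) = 1;  -(1/3)·log₂(1) = 0.0000
  (A=2,B=2): P(A|B) = (1/6)/(1/6) = 1;  -(1/6)·log₂(1) = 0.0000
H(A|B) = 0.0000 + 0.0000 + 0.0000
  = 0.0000 bits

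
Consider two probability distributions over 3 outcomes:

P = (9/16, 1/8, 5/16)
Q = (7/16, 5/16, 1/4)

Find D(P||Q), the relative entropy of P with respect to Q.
D(P||Q) = Σ P(i) log₂(P(i)/Q(i))
  i=0: (9/16) × log₂((9/16)/(7/16)) = (9/16) × log₂(9/7) = 0.2039
  i=1: (1/8) × log₂((1/8)/(5/16)) = (1/8) × log₂(2/5) = -0.1652
  i=2: (5/16) × log₂((5/16)/(1/4)) = (5/16) × log₂(5/4) = 0.1006
D(P||Q) = 0.2039 - 0.1652 + 0.1006
  = 0.1393 bits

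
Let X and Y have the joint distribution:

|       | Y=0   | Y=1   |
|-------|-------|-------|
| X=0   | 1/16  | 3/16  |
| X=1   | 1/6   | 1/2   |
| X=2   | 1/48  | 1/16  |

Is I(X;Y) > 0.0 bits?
Marginal P(X) (row sums):
  P(X=0) = 1/16 + 3/16 = 1/4
  P(X=1) = 1/6 + 1/2 = 2/3
  P(X=2) = 1/48 + 1/16 = 1/12
Marginal P(Y) (column sums):
  P(Y=0) = 1/16 + 1/6 + 1/48 = 1/4
  P(Y=1) = 3/16 + 1/2 + 1/16 = 3/4

H(X) = -[(1/4)·log₂(1/4) + (2/3)·log₂(2/3) + (1/12)·log₂(1/12)]
  = 0.5000 + 0.3900 + 0.2987
  = 1.1887 bits
H(Y) = -[(1/4)·log₂(1/4) + (3/4)·log₂(3/4)]
  = 0.5000 + 0.3113
  = 0.8113 bits
H(X,Y) = -[(1/16)·log₂(1/16) + (3/16)·log₂(3/16) + (1/6)·log₂(1/6) + (1/2)·log₂(1/2) + (1/48)·log₂(1/48) + (1/16)·log₂(1/16)]
  = 0.2500 + 0.4528 + 0.4308 + 0.5000 + 0.1164 + 0.2500
  = 2.0000 bits

I(X;Y) = H(X) + H(Y) - H(X,Y)
  = 1.1887 + 0.8113 - 2.0000
  = 0.0000 bits

No. I(X;Y) = 0.0000 bits, which is ≤ 0.0 bits.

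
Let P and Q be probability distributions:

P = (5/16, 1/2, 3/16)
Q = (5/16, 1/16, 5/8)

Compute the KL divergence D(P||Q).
D(P||Q) = Σ P(i) log₂(P(i)/Q(i))
  i=0: (5/16) × log₂((5/16)/(5/16)) = (5/16) × log₂(1) = 0.0000
  i=1: (1/2) × log₂((1/2)/(1/16)) = (1/2) × log₂(8) = 1.5000
  i=2: (3/16) × log₂((3/16)/(5/8)) = (3/16) × log₂(3/10) = -0.3257
D(P||Q) = 0.0000 + 1.5000 - 0.3257
  = 1.1743 bits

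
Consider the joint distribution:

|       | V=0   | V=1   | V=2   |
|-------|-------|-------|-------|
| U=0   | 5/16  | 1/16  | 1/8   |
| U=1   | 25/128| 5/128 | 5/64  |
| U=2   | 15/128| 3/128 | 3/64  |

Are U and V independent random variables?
Marginal P(U) (row sums):
  P(U=0) = 5/16 + 1/16 + 1/8 = 1/2
  P(U=1) = 25/128 + 5/128 + 5/64 = 5/16
  P(U=2) = 15/128 + 3/128 + 3/64 = 3/16
Marginal P(V) (column sums):
  P(V=0) = 5/16 + 25/128 + 15/128 = 5/8
  P(V=1) = 1/16 + 5/128 + 3/128 = 1/8
  P(V=2) = 1/8 + 5/64 + 3/64 = 1/4

U and V are independent iff P(U=i,V=j) = P(U=i)·P(V=j) for every cell.
  P(U=0)·P(V=0) = 1/2 × 5/8 = 5/16 = P(U=0,V=0) ✓
  P(U=0)·P(V=1) = 1/2 × 1/8 = 1/16 = P(U=0,V=1) ✓
  P(U=0)·P(V=2) = 1/2 × 1/4 = 1/8 = P(U=0,V=2) ✓
  P(U=1)·P(V=0) = 5/16 × 5/8 = 25/128 = P(U=1,V=0) ✓
  P(U=1)·P(V=1) = 5/16 × 1/8 = 5/128 = P(U=1,V=1) ✓
  P(U=1)·P(V=2) = 5/16 × 1/4 = 5/64 = P(U=1,V=2) ✓
  P(U=2)·P(V=0) = 3/16 × 5/8 = 15/128 = P(U=2,V=0) ✓
  P(U=2)·P(V=1) = 3/16 × 1/8 = 3/128 = P(U=2,V=1) ✓
  P(U=2)·P(V=2) = 3/16 × 1/4 = 3/64 = P(U=2,V=2) ✓

Yes, U and V are independent: every cell factors, so I(U;V) = 0 bits.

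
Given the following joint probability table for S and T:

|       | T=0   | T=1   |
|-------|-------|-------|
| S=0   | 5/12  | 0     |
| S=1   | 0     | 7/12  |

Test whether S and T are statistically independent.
Marginal P(S) (row sums):
  P(S=0) = 5/12 + 0 = 5/12
  P(S=1) = 0 + 7/12 = 7/12
Marginal P(T) (column sums):
  P(T=0) = 5/12 + 0 = 5/12
  P(T=1) = 0 + 7/12 = 7/12

S and T are independent iff P(S=i,T=j) = P(S=i)·P(T=j) for every cell.
  P(S=0)·P(T=0) = 5/12 × 5/12 = 25/144, but P(S=0,T=0) = 5/12 ✗

No, S and T are not independent. Quantitatively, I(S;T) > 0:

H(S) = -[(5/12)·log₂(5/12) + (7/12)·log₂(7/12)]
  = 0.5263 + 0.4536
  = 0.9799 bits
H(T) = -[(5/12)·log₂(5/12) + (7/12)·log₂(7/12)]
  = 0.5263 + 0.4536
  = 0.9799 bits
H(S,T) = -[(5/12)·log₂(5/12) + (7/12)·log₂(7/12)]
  = 0.5263 + 0.4536
  = 0.9799 bits
I(S;T) = H(S) + H(T) - H(S,T) = 0.9799 + 0.9799 - 0.9799 = 0.9799 bits > 0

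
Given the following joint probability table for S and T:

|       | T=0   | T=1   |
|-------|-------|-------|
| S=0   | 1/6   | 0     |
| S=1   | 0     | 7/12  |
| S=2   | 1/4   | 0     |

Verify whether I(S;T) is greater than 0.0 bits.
Marginal P(S) (row sums):
  P(S=0) = 1/6 + 0 = 1/6
  P(S=1) = 0 + 7/12 = 7/12
  P(S=2) = 1/4 + 0 = 1/4
Marginal P(T) (column sums):
  P(T=0) = 1/6 + 0 + 1/4 = 5/12
  P(T=1) = 0 + 7/12 + 0 = 7/12

H(S) = -[(1/6)·log₂(1/6) + (7/12)·log₂(7/12) + (1/4)·log₂(1/4)]
  = 0.4308 + 0.4536 + 0.5000
  = 1.3844 bits
H(T) = -[(5/12)·log₂(5/12) + (7/12)·log₂(7/12)]
  = 0.5263 + 0.4536
  = 0.9799 bits
H(S,T) = -[(1/6)·log₂(1/6) + (7/12)·log₂(7/12) + (1/4)·log₂(1/4)]
  = 0.4308 + 0.4536 + 0.5000
  = 1.3844 bits

I(S;T) = H(S) + H(T) - H(S,T)
  = 1.3844 + 0.9799 - 1.3844
  = 0.9799 bits

Yes. I(S;T) = 0.9799 bits, which is > 0.0 bits.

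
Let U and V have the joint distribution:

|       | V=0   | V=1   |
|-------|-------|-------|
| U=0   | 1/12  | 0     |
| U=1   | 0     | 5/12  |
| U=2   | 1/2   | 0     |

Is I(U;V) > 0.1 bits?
Marginal P(U) (row sums):
  P(U=0) = 1/12 + 0 = 1/12
  P(U=1) = 0 + 5/12 = 5/12
  P(U=2) = 1/2 + 0 = 1/2
Marginal P(V) (column sums):
  P(V=0) = 1/12 + 0 + 1/2 = 7/12
  P(V=1) = 0 + 5/12 + 0 = 5/12

H(U) = -[(1/12)·log₂(1/12) + (5/12)·log₂(5/12) + (1/2)·log₂(1/2)]
  = 0.2987 + 0.5263 + 0.5000
  = 1.3250 bits
H(V) = -[(7/12)·log₂(7/12) + (5/12)·log₂(5/12)]
  = 0.4536 + 0.5263
  = 0.9799 bits
H(U,V) = -[(1/12)·log₂(1/12) + (5/12)·log₂(5/12) + (1/2)·log₂(1/2)]
  = 0.2987 + 0.5263 + 0.5000
  = 1.3250 bits

I(U;V) = H(U) + H(V) - H(U,V)
  = 1.3250 + 0.9799 - 1.3250
  = 0.9799 bits

Yes. I(U;V) = 0.9799 bits, which is > 0.1 bits.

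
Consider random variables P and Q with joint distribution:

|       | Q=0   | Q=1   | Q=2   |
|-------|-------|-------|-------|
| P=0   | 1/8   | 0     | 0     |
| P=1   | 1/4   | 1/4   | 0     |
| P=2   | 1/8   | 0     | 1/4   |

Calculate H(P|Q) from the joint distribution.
Marginal P(Q) (column sums):
  P(Q=0) = 1/8 + 1/4 + 1/8 = 1/2
  P(Q=1) = 0 + 1/4 + 0 = 1/4
  P(Q=2) = 0 + 0 + 1/4 = 1/4

H(P|Q) = -Σ P(P,Q)·log₂ P(P|Q), where P(P|Q) = P(P,Q) / P(Q)
  (cells with P(P,Q) = 0 contribute 0)
  (P=0,Q=0): P(P|Q) = (1/8)/(1/2) = 1/4;  -(1/8)·log₂(1/4) = 0.2500
  (P=1,Q=0): P(P|Q) = (1/4)/(1/2) = 1/2;  -(1/4)·log₂(1/2) = 0.2500
  (P=1,Q=1): P(P|Q) = (1/4)/(1/4) = 1;  -(1/4)·log₂(1) = 0.0000
  (P=2,Q=0): P(P|Q) = (1/8)/(1/2) = 1/4;  -(1/8)·log₂(1/4) = 0.2500
  (P=2,Q=2): P(P|Q) = (1/4)/(1/4) = 1;  -(1/4)·log₂(1) = 0.0000
H(P|Q) = 0.2500 + 0.2500 + 0.0000 + 0.2500 + 0.0000
  = 0.7500 bits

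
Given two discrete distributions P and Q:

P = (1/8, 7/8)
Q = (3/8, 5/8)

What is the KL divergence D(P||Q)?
D(P||Q) = Σ P(i) log₂(P(i)/Q(i))
  i=0: (1/8) × log₂((1/8)/(3/8)) = (1/8) × log₂(1/3) = -0.1981
  i=1: (7/8) × log₂((7/8)/(5/8)) = (7/8) × log₂(7/5) = 0.4247
D(P||Q) = -0.1981 + 0.4247
  = 0.2266 bits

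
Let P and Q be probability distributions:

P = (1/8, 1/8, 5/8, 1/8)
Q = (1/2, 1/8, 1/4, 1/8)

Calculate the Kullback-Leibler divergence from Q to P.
D(P||Q) = Σ P(i) log₂(P(i)/Q(i))
  i=0: (1/8) × log₂((1/8)/(1/2)) = (1/8) × log₂(1/4) = -0.2500
  i=1: (1/8) × log₂((1/8)/(1/8)) = (1/8) × log₂(1) = 0.0000
  i=2: (5/8) × log₂((5/8)/(1/4)) = (5/8) × log₂(5/2) = 0.8262
  i=3: (1/8) × log₂((1/8)/(1/8)) = (1/8) × log₂(1) = 0.0000
D(P||Q) = -0.2500 + 0.0000 + 0.8262 + 0.0000
  = 0.5762 bits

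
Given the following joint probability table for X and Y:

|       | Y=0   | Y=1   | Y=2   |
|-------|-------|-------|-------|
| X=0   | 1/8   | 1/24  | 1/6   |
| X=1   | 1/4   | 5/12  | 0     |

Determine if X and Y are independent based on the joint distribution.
Marginal P(X) (row sums):
  P(X=0) = 1/8 + 1/24 + 1/6 = 1/3
  P(X=1) = 1/4 + 5/12 + 0 = 2/3
Marginal P(Y) (column sums):
  P(Y=0) = 1/8 + 1/4 = 3/8
  P(Y=1) = 1/24 + 5/12 = 11/24
  P(Y=2) = 1/6 + 0 = 1/6

X and Y are independent iff P(X=i,Y=j) = P(X=i)·P(Y=j) for every cell.
  P(X=0)·P(Y=1) = 1/3 × 11/24 = 11/72, but P(X=0,Y=1) = 1/24 ✗

No, X and Y are not independent. Quantitatively, I(X;Y) > 0:

H(X) = -[(1/3)·log₂(1/3) + (2/3)·log₂(2/3)]
  = 0.5283 + 0.3900
  = 0.9183 bits
H(Y) = -[(3/8)·log₂(3/8) + (11/24)·log₂(11/24) + (1/6)·log₂(1/6)]
  = 0.5306 + 0.5159 + 0.4308
  = 1.4773 bits
H(X,Y) = -[(1/8)·log₂(1/8) + (1/24)·log₂(1/24) + (1/6)·log₂(1/6) + (1/4)·log₂(1/4) + (5/12)·log₂(5/12)]
  = 0.3750 + 0.1910 + 0.4308 + 0.5000 + 0.5263
  = 2.0231 bits
I(X;Y) = H(X) + H(Y) - H(X,Y) = 0.9183 + 1.4773 - 2.0231 = 0.3725 bits > 0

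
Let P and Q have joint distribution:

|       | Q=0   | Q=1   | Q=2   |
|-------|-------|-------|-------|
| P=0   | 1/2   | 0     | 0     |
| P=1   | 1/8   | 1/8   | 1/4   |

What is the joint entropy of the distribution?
H(P,Q) = -Σ P(P,Q) log₂ P(P,Q), summed over the non-zero cells:
H(P,Q) = -[(1/2)·log₂(1/2) + (1/8)·log₂(1/8) + (1/8)·log₂(1/8) + (1/4)·log₂(1/4)]
  = 0.5000 + 0.3750 + 0.3750 + 0.5000
  = 1.7500 bits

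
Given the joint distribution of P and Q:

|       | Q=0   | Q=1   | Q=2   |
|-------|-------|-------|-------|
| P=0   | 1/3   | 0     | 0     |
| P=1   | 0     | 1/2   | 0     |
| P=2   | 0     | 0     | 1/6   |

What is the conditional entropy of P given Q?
Marginal P(Q) (column sums):
  P(Q=0) = 1/3 + 0 + 0 = 1/3
  P(Q=1) = 0 + 1/2 + 0 = 1/2
  P(Q=2) = 0 + 0 + 1/6 = 1/6

H(P|Q) = -Σ P(P,Q)·log₂ P(P|Q), where P(P|Q) = P(P,Q) / P(Q)
  (cells with P(P,Q) = 0 contribute 0)
  (P=0,Q=0): P(P|Q) = (1/3)/(1/3) = 1;  -(1/3)·log₂(1) = 0.0000
  (P=1,Q=1): P(P|Q) = (1/2)/(1/2) = 1;  -(1/2)·log₂(1) = 0.0000
  (P=2,Q=2): P(P|Q) = (1/6)/(1/6) = 1;  -(1/6)·log₂(1) = 0.0000
H(P|Q) = 0.0000 + 0.0000 + 0.0000
  = 0.0000 bits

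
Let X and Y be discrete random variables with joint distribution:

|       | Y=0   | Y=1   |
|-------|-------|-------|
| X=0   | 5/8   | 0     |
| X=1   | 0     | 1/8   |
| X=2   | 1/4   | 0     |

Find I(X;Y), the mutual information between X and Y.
Marginal P(X) (row sums):
  P(X=0) = 5/8 + 0 = 5/8
  P(X=1) = 0 + 1/8 = 1/8
  P(X=2) = 1/4 + 0 = 1/4
Marginal P(Y) (column sums):
  P(Y=0) = 5/8 + 0 + 1/4 = 7/8
  P(Y=1) = 0 + 1/8 + 0 = 1/8

H(X) = -[(5/8)·log₂(5/8) + (1/8)·log₂(1/8) + (1/4)·log₂(1/4)]
  = 0.4238 + 0.3750 + 0.5000
  = 1.2988 bits
H(Y) = -[(7/8)·log₂(7/8) + (1/8)·log₂(1/8)]
  = 0.1686 + 0.3750
  = 0.5436 bits
H(X,Y) = -[(5/8)·log₂(5/8) + (1/8)·log₂(1/8) + (1/4)·log₂(1/4)]
  = 0.4238 + 0.3750 + 0.5000
  = 1.2988 bits

I(X;Y) = H(X) + H(Y) - H(X,Y)
  = 1.2988 + 0.5436 - 1.2988
  = 0.5436 bits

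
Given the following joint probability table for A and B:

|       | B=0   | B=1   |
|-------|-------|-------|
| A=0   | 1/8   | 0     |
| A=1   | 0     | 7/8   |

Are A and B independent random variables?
Marginal P(A) (row sums):
  P(A=0) = 1/8 + 0 = 1/8
  P(A=1) = 0 + 7/8 = 7/8
Marginal P(B) (column sums):
  P(B=0) = 1/8 + 0 = 1/8
  P(B=1) = 0 + 7/8 = 7/8

A and B are independent iff P(A=i,B=j) = P(A=i)·P(B=j) for every cell.
  P(A=0)·P(B=0) = 1/8 × 1/8 = 1/64, but P(A=0,B=0) = 1/8 ✗

No, A and B are not independent. Quantitatively, I(A;B) > 0:

H(A) = -[(1/8)·log₂(1/8) + (7/8)·log₂(7/8)]
  = 0.3750 + 0.1686
  = 0.5436 bits
H(B) = -[(1/8)·log₂(1/8) + (7/8)·log₂(7/8)]
  = 0.3750 + 0.1686
  = 0.5436 bits
H(A,B) = -[(1/8)·log₂(1/8) + (7/8)·log₂(7/8)]
  = 0.3750 + 0.1686
  = 0.5436 bits
I(A;B) = H(A) + H(B) - H(A,B) = 0.5436 + 0.5436 - 0.5436 = 0.5436 bits > 0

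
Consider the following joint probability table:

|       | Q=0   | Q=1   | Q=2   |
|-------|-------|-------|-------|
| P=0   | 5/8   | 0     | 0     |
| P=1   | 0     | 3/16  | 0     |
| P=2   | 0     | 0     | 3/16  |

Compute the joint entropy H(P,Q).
H(P,Q) = -Σ P(P,Q) log₂ P(P,Q), summed over the non-zero cells:
H(P,Q) = -[(5/8)·log₂(5/8) + (3/16)·log₂(3/16) + (3/16)·log₂(3/16)]
  = 0.4238 + 0.4528 + 0.4528
  = 1.3294 bits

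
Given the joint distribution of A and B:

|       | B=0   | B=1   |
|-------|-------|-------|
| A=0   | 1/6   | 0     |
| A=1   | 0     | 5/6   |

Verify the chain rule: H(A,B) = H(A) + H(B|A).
Left side:
H(A,B) = -[(1/6)·log₂(1/6) + (5/6)·log₂(5/6)]
  = 0.4308 + 0.2192
  = 0.6500 bits

Right side:
Marginal P(A) (row sums):
  P(A=0) = 1/6 + 0 = 1/6
  P(A=1) = 0 + 5/6 = 5/6
H(A) = -[(1/6)·log₂(1/6) + (5/6)·log₂(5/6)]
  = 0.4308 + 0.2192
  = 0.6500 bits
H(B|A) = -Σ P(A,B)·log₂ P(B|A), where P(B|A) = P(A,B) / P(A)
  (cells with P(A,B) = 0 contribute 0)
  (A=0,B=0): P(B|A) = (1/6)/(1/6) = 1;  -(1/6)·log₂(1) = 0.0000
  (A=1,B=1): P(B|A) = (5/6)/(5/6) = 1;  -(5/6)·log₂(1) = 0.0000
H(B|A) = 0.0000 + 0.0000
  = 0.0000 bits
H(A) + H(B|A) = 0.6500 + 0.0000 = 0.6500 bits

Both sides equal 0.6500 bits, so the chain rule holds ✓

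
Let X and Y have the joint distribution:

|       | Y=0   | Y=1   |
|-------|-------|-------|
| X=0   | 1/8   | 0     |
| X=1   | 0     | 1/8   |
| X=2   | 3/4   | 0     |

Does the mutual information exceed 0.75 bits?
Marginal P(X) (row sums):
  P(X=0) = 1/8 + 0 = 1/8
  P(X=1) = 0 + 1/8 = 1/8
  P(X=2) = 3/4 + 0 = 3/4
Marginal P(Y) (column sums):
  P(Y=0) = 1/8 + 0 + 3/4 = 7/8
  P(Y=1) = 0 + 1/8 + 0 = 1/8

H(X) = -[(1/8)·log₂(1/8) + (1/8)·log₂(1/8) + (3/4)·log₂(3/4)]
  = 0.3750 + 0.3750 + 0.3113
  = 1.0613 bits
H(Y) = -[(7/8)·log₂(7/8) + (1/8)·log₂(1/8)]
  = 0.1686 + 0.3750
  = 0.5436 bits
H(X,Y) = -[(1/8)·log₂(1/8) + (1/8)·log₂(1/8) + (3/4)·log₂(3/4)]
  = 0.3750 + 0.3750 + 0.3113
  = 1.0613 bits

I(X;Y) = H(X) + H(Y) - H(X,Y)
  = 1.0613 + 0.5436 - 1.0613
  = 0.5436 bits

No. I(X;Y) = 0.5436 bits, which is ≤ 0.75 bits.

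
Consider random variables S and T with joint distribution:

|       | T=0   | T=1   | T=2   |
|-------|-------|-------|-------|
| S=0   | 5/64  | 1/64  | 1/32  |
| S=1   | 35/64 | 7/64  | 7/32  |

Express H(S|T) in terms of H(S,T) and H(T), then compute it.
H(S|T) = H(S,T) - H(T)

Marginal P(T) (column sums):
  P(T=0) = 5/64 + 35/64 = 5/8
  P(T=1) = 1/64 + 7/64 = 1/8
  P(T=2) = 1/32 + 7/32 = 1/4

H(S,T) = -[(5/64)·log₂(5/64) + (1/64)·log₂(1/64) + (1/32)·log₂(1/32) + (35/64)·log₂(35/64) + (7/64)·log₂(7/64) + (7/32)·log₂(7/32)]
  = 0.2873 + 0.0938 + 0.1563 + 0.4762 + 0.3492 + 0.4796
  = 1.8424 bits
H(T) = -[(5/8)·log₂(5/8) + (1/8)·log₂(1/8) + (1/4)·log₂(1/4)]
  = 0.4238 + 0.3750 + 0.5000
  = 1.2988 bits

H(S|T) = 1.8424 - 1.2988 = 0.5436 bits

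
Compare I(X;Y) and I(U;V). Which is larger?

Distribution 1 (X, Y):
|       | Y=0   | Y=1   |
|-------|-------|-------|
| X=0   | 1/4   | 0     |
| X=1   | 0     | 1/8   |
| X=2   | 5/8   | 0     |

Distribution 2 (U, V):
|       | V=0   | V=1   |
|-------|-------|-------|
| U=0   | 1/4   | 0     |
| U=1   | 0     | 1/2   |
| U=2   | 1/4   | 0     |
Distribution 1 (X, Y):
Marginal P(X) (row sums):
  P(X=0) = 1/4 + 0 = 1/4
  P(X=1) = 0 + 1/8 = 1/8
  P(X=2) = 5/8 + 0 = 5/8
Marginal P(Y) (column sums):
  P(Y=0) = 1/4 + 0 + 5/8 = 7/8
  P(Y=1) = 0 + 1/8 + 0 = 1/8

H(X) = -[(1/4)·log₂(1/4) + (1/8)·log₂(1/8) + (5/8)·log₂(5/8)]
  = 0.5000 + 0.3750 + 0.4238
  = 1.2988 bits
H(Y) = -[(7/8)·log₂(7/8) + (1/8)·log₂(1/8)]
  = 0.1686 + 0.3750
  = 0.5436 bits
H(X,Y) = -[(1/4)·log₂(1/4) + (1/8)·log₂(1/8) + (5/8)·log₂(5/8)]
  = 0.5000 + 0.3750 + 0.4238
  = 1.2988 bits

I(X;Y) = H(X) + H(Y) - H(X,Y)
  = 1.2988 + 0.5436 - 1.2988
  = 0.5436 bits

Distribution 2 (U, V):
Marginal P(U) (row sums):
  P(U=0) = 1/4 + 0 = 1/4
  P(U=1) = 0 + 1/2 = 1/2
  P(U=2) = 1/4 + 0 = 1/4
Marginal P(V) (column sums):
  P(V=0) = 1/4 + 0 + 1/4 = 1/2
  P(V=1) = 0 + 1/2 + 0 = 1/2

H(U) = -[(1/4)·log₂(1/4) + (1/2)·log₂(1/2) + (1/4)·log₂(1/4)]
  = 0.5000 + 0.5000 + 0.5000
  = 1.5000 bits
H(V) = -[(1/2)·log₂(1/2) + (1/2)·log₂(1/2)]
  = 0.5000 + 0.5000
  = 1.0000 bits
H(U,V) = -[(1/4)·log₂(1/4) + (1/2)·log₂(1/2) + (1/4)·log₂(1/4)]
  = 0.5000 + 0.5000 + 0.5000
  = 1.5000 bits

I(U;V) = H(U) + H(V) - H(U,V)
  = 1.5000 + 1.0000 - 1.5000
  = 1.0000 bits

I(U;V) = 1.0000 bits > I(X;Y) = 0.5436 bits, so (U, V) has the higher mutual information (stronger dependence).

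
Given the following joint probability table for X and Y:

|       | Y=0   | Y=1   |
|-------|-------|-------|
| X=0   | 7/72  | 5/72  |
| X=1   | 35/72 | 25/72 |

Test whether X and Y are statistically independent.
Marginal P(X) (row sums):
  P(X=0) = 7/72 + 5/72 = 1/6
  P(X=1) = 35/72 + 25/72 = 5/6
Marginal P(Y) (column sums):
  P(Y=0) = 7/72 + 35/72 = 7/12
  P(Y=1) = 5/72 + 25/72 = 5/12

X and Y are independent iff P(X=i,Y=j) = P(X=i)·P(Y=j) for every cell.
  P(X=0)·P(Y=0) = 1/6 × 7/12 = 7/72 = P(X=0,Y=0) ✓
  P(X=0)·P(Y=1) = 1/6 × 5/12 = 5/72 = P(X=0,Y=1) ✓
  P(X=1)·P(Y=0) = 5/6 × 7/12 = 35/72 = P(X=1,Y=0) ✓
  P(X=1)·P(Y=1) = 5/6 × 5/12 = 25/72 = P(X=1,Y=1) ✓

Yes, X and Y are independent: every cell factors, so I(X;Y) = 0 bits.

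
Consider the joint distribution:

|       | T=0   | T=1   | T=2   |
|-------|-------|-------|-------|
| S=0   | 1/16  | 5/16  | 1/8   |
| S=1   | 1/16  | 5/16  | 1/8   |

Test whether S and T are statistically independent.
Marginal P(S) (row sums):
  P(S=0) = 1/16 + 5/16 + 1/8 = 1/2
  P(S=1) = 1/16 + 5/16 + 1/8 = 1/2
Marginal P(T) (column sums):
  P(T=0) = 1/16 + 1/16 = 1/8
  P(T=1) = 5/16 + 5/16 = 5/8
  P(T=2) = 1/8 + 1/8 = 1/4

S and T are independent iff P(S=i,T=j) = P(S=i)·P(T=j) for every cell.
  P(S=0)·P(T=0) = 1/2 × 1/8 = 1/16 = P(S=0,T=0) ✓
  P(S=0)·P(T=1) = 1/2 × 5/8 = 5/16 = P(S=0,T=1) ✓
  P(S=0)·P(T=2) = 1/2 × 1/4 = 1/8 = P(S=0,T=2) ✓
  P(S=1)·P(T=0) = 1/2 × 1/8 = 1/16 = P(S=1,T=0) ✓
  P(S=1)·P(T=1) = 1/2 × 5/8 = 5/16 = P(S=1,T=1) ✓
  P(S=1)·P(T=2) = 1/2 × 1/4 = 1/8 = P(S=1,T=2) ✓

Yes, S and T are independent: every cell factors, so I(S;T) = 0 bits.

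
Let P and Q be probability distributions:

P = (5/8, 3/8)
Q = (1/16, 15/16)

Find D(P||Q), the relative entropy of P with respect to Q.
D(P||Q) = Σ P(i) log₂(P(i)/Q(i))
  i=0: (5/8) × log₂((5/8)/(1/16)) = (5/8) × log₂(10) = 2.0762
  i=1: (3/8) × log₂((3/8)/(15/16)) = (3/8) × log₂(2/5) = -0.4957
D(P||Q) = 2.0762 - 0.4957
  = 1.5805 bits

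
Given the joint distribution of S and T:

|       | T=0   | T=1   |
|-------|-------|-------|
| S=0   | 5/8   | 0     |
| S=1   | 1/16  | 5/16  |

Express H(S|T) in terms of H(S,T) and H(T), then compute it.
H(S|T) = H(S,T) - H(T)

Marginal P(T) (column sums):
  P(T=0) = 5/8 + 1/16 = 11/16
  P(T=1) = 0 + 5/16 = 5/16

H(S,T) = -[(5/8)·log₂(5/8) + (1/16)·log₂(1/16) + (5/16)·log₂(5/16)]
  = 0.4238 + 0.2500 + 0.5244
  = 1.1982 bits
H(T) = -[(11/16)·log₂(11/16) + (5/16)·log₂(5/16)]
  = 0.3716 + 0.5244
  = 0.8960 bits

H(S|T) = 1.1982 - 0.8960 = 0.3022 bits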